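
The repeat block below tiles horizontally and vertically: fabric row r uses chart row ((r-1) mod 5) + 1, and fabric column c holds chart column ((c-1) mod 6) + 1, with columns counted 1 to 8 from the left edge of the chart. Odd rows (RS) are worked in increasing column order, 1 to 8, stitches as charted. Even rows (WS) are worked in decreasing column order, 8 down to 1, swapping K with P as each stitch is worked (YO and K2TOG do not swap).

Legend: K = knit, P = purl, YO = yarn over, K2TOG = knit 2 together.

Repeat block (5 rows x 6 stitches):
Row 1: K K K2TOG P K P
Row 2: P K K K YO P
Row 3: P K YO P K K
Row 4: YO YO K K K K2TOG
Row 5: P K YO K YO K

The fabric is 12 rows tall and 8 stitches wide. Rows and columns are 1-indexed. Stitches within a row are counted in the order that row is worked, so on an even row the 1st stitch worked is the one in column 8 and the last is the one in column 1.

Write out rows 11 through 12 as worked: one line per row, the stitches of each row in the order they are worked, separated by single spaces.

Rows as worked:
K K K2TOG P K P K K
P K K YO P P P K

Derivation:
Row 11: chart row 1, RS - tile across columns 1-8 and work as-is.
Row 12: chart row 2, WS - tiled (columns 1-8): P K K K YO P P K; work from column 8 back to 1 with K<->P swapped.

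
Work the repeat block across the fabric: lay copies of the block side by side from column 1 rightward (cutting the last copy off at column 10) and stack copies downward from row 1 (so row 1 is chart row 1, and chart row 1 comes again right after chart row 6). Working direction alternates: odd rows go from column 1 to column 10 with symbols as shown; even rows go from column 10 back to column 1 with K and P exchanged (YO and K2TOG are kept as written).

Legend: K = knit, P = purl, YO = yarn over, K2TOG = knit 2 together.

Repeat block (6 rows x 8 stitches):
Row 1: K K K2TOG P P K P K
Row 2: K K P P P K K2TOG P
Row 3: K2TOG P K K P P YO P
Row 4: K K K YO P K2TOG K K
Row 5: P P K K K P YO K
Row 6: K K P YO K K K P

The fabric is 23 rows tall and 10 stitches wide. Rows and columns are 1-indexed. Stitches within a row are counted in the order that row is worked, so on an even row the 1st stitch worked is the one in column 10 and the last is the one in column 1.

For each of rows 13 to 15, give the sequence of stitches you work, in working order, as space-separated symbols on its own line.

== ROWS AS WORKED ==
K K K2TOG P P K P K K K
P P K K2TOG P K K K P P
K2TOG P K K P P YO P K2TOG P

Derivation:
Row 13: chart row 1, RS - tile across columns 1-10 and work as-is.
Row 14: chart row 2, WS - tiled (columns 1-10): K K P P P K K2TOG P K K; work from column 10 back to 1 with K<->P swapped.
Row 15: chart row 3, RS - tile across columns 1-10 and work as-is.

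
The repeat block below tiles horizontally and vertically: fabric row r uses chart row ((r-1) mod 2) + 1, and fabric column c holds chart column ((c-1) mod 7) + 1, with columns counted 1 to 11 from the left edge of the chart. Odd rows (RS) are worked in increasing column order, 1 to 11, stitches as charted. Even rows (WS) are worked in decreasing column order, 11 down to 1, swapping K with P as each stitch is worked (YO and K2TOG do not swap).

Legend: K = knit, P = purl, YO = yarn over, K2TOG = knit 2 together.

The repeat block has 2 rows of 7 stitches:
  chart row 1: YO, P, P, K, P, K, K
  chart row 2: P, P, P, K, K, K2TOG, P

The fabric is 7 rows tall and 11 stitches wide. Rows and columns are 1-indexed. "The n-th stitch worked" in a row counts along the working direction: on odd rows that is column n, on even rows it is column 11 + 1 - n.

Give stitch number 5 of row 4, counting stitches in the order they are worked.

Row 4 uses chart row ((4-1) mod 2)+1 = 2. Row 4 is even, so WS.
Chart row 2 tiled across columns 1-11: P P P K K K2TOG P P P P K
WS row: flip the tiled sequence (start at column 11) and apply K<->P; YO and K2TOG stay.
Row 4 as worked: P K K K K K2TOG P P K K K
Stitch 5 in working order -> K

Stitch:
K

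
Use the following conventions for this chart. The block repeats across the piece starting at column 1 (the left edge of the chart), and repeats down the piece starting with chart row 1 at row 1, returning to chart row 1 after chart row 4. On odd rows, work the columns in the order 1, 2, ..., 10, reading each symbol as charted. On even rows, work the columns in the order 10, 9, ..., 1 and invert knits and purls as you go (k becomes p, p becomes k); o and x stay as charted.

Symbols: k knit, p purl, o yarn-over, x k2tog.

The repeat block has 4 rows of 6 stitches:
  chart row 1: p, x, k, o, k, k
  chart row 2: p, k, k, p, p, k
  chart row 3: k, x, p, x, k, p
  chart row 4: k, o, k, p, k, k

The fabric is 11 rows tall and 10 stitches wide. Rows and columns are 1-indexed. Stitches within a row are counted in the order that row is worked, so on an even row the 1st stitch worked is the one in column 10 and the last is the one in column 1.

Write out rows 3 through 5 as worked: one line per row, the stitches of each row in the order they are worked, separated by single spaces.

== ROWS AS WORKED ==
k x p x k p k x p x
k p o p p p k p o p
p x k o k k p x k o

Derivation:
Row 3: chart row 3, RS - tile across columns 1-10 and work as-is.
Row 4: chart row 4, WS - tiled (columns 1-10): k o k p k k k o k p; work from column 10 back to 1 with k<->p swapped.
Row 5: chart row 1, RS - tile across columns 1-10 and work as-is.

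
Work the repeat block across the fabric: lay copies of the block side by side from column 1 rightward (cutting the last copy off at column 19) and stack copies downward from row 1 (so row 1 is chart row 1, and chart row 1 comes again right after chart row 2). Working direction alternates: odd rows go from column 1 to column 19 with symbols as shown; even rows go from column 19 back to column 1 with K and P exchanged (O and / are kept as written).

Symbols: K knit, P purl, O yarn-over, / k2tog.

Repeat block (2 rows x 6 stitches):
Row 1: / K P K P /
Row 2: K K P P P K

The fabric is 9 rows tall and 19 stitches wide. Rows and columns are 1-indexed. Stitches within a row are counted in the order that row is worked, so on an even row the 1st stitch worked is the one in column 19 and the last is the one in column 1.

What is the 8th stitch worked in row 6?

For row 6: chart row = ((6-1) mod 2) + 1 = 2; this is a WS (even) row.
Chart row 2 tiled across columns 1-19: K K P P P K K K P P P K K K P P P K K
WS row: flip the tiled sequence (start at column 19) and apply K<->P; O and / stay.
Row 6 as worked: P P K K K P P P K K K P P P K K K P P
Stitch 8 in working order -> P

== STITCH ==
P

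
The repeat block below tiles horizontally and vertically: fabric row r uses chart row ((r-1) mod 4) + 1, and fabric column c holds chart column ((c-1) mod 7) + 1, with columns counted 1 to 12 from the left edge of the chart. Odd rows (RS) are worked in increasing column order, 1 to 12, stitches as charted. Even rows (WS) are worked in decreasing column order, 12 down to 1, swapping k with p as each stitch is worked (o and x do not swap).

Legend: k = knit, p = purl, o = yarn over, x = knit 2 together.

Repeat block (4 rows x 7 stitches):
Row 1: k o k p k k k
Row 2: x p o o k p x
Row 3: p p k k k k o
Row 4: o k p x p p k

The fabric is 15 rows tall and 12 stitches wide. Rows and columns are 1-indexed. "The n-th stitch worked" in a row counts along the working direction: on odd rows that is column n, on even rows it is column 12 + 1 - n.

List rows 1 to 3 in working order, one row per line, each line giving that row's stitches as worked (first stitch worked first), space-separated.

Rows as worked:
k o k p k k k k o k p k
p o o k x x k p o o k x
p p k k k k o p p k k k

Derivation:
Row 1: chart row 1, RS - tile across columns 1-12 and work as-is.
Row 2: chart row 2, WS - tiled (columns 1-12): x p o o k p x x p o o k; work from column 12 back to 1 with k<->p swapped.
Row 3: chart row 3, RS - tile across columns 1-12 and work as-is.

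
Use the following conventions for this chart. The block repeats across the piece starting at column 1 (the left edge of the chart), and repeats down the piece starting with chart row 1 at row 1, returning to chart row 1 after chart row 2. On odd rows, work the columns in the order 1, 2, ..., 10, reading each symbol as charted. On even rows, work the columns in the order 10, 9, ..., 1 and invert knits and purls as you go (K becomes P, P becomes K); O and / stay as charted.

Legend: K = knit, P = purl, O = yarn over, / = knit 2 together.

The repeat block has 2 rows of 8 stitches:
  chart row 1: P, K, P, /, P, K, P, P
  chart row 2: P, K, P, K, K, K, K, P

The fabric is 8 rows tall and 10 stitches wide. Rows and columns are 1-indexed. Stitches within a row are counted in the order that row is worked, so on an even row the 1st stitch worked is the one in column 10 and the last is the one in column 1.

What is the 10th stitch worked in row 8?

== STITCH ==
K

Derivation:
For row 8: chart row = ((8-1) mod 2) + 1 = 2; this is a WS (even) row.
Chart row 2 tiled across columns 1-10: P K P K K K K P P K
WS row: flip the tiled sequence (start at column 10) and apply K<->P; O and / stay.
Row 8 as worked: P K K P P P P K P K
Counting 10 along the worked row gives K.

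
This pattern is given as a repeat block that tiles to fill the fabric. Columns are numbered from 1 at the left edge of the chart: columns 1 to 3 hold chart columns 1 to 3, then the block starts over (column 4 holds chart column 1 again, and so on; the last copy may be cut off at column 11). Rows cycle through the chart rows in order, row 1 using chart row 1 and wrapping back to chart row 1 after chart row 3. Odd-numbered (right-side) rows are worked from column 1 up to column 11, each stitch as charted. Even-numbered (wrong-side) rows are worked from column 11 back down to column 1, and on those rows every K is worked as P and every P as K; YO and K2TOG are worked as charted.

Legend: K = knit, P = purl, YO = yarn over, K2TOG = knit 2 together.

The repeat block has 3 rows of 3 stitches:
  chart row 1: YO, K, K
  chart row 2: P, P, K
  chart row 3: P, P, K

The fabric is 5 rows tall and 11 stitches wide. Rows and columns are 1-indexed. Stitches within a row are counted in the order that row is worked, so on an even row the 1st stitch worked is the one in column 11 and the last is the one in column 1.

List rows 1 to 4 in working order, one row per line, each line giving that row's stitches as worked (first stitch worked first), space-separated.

== ROWS AS WORKED ==
YO K K YO K K YO K K YO K
K K P K K P K K P K K
P P K P P K P P K P P
P YO P P YO P P YO P P YO

Derivation:
Row 1: chart row 1, RS - tile across columns 1-11 and work as-is.
Row 2: chart row 2, WS - tiled (columns 1-11): P P K P P K P P K P P; work from column 11 back to 1 with K<->P swapped.
Row 3: chart row 3, RS - tile across columns 1-11 and work as-is.
Row 4: chart row 1, WS - tiled (columns 1-11): YO K K YO K K YO K K YO K; work from column 11 back to 1 with K<->P swapped.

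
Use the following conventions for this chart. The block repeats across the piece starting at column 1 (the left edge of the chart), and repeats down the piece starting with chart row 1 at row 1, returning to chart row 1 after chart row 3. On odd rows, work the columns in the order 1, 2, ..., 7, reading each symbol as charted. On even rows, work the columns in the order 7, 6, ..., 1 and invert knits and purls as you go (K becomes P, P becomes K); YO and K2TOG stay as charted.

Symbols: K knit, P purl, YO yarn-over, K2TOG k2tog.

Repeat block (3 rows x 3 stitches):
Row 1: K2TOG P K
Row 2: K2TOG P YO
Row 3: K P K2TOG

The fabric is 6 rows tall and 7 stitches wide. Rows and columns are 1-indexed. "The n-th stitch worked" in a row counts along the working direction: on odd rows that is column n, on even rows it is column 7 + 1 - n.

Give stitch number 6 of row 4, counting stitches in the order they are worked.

Row 4 uses chart row ((4-1) mod 3)+1 = 1. Row 4 is even, so WS.
Chart row 1 tiled across columns 1-7: K2TOG P K K2TOG P K K2TOG
Wrong side: read the tiled row from column 7 down to 1 and exchange K with P (leave YO, K2TOG).
Row 4 as worked: K2TOG P K K2TOG P K K2TOG
Counting 6 along the worked row gives K.

Stitch:
K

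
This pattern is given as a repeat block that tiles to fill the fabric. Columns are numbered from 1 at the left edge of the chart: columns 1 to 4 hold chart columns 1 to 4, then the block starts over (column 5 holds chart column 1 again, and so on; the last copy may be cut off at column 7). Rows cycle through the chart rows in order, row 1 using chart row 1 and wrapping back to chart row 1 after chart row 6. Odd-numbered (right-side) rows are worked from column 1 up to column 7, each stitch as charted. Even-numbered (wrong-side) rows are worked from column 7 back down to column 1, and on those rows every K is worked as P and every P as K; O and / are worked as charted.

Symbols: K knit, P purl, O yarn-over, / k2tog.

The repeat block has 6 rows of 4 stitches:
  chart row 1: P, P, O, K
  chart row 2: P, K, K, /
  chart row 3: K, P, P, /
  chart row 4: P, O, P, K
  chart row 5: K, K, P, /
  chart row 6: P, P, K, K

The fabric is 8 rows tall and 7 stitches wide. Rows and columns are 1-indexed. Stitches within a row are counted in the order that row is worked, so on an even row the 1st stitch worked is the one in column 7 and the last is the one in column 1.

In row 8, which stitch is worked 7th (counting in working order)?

For row 8: chart row = ((8-1) mod 6) + 1 = 2; this is a WS (even) row.
Chart row 2 tiled across columns 1-7: P K K / P K K
WS row: flip the tiled sequence (start at column 7) and apply K<->P; O and / stay.
Row 8 as worked: P P K / P P K
Counting 7 along the worked row gives K.

== STITCH ==
K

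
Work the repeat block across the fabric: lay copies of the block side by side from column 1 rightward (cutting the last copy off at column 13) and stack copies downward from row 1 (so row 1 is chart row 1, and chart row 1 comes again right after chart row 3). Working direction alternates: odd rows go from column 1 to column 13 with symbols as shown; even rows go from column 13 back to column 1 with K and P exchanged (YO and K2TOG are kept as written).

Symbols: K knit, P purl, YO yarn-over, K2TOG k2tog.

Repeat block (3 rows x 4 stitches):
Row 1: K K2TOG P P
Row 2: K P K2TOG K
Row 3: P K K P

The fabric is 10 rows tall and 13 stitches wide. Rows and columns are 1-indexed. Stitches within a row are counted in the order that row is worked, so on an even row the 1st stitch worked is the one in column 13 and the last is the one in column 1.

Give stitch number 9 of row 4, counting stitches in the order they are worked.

For row 4: chart row = ((4-1) mod 3) + 1 = 1; this is a WS (even) row.
Chart row 1 tiled across columns 1-13: K K2TOG P P K K2TOG P P K K2TOG P P K
WS row: flip the tiled sequence (start at column 13) and apply K<->P; YO and K2TOG stay.
Row 4 as worked: P K K K2TOG P K K K2TOG P K K K2TOG P
Stitch 9 in working order -> P

Stitch:
P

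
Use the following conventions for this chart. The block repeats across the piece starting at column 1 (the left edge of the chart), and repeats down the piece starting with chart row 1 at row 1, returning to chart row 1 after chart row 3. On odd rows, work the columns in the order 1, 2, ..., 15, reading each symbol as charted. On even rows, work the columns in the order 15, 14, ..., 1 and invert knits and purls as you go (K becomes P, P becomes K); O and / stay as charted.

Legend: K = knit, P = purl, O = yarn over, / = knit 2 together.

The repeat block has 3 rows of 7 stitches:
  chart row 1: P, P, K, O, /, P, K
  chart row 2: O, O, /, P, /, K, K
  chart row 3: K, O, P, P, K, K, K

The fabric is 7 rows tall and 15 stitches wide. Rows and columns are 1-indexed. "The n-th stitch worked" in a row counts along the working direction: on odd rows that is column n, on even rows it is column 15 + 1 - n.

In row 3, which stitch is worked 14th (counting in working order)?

Result:
K

Derivation:
Row 3 uses chart row ((3-1) mod 3)+1 = 3. Row 3 is odd, so RS.
Chart row 3 tiled across columns 1-15: K O P P K K K K O P P K K K K
Right side: take the tiled row as-is (worked left to right from column 1).
Stitch 14 in working order -> K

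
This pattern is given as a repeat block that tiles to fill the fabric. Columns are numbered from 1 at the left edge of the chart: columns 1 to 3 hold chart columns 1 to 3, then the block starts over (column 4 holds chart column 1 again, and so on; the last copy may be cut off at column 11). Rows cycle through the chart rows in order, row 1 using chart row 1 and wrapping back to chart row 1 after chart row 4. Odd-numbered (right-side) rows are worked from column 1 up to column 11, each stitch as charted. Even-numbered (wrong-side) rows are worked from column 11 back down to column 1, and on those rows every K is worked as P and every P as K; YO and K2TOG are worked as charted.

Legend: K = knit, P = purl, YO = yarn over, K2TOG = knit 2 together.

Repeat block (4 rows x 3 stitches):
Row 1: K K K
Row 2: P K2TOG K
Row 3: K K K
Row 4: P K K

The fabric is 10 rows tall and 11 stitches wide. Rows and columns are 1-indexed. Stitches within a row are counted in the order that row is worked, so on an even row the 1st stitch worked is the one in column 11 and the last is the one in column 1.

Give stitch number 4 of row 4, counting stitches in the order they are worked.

Result:
P

Derivation:
For row 4: chart row = ((4-1) mod 4) + 1 = 4; this is a WS (even) row.
Chart row 4 tiled across columns 1-11: P K K P K K P K K P K
Wrong side: read the tiled row from column 11 down to 1 and exchange K with P (leave YO, K2TOG).
Row 4 as worked: P K P P K P P K P P K
The 4th stitch worked is P.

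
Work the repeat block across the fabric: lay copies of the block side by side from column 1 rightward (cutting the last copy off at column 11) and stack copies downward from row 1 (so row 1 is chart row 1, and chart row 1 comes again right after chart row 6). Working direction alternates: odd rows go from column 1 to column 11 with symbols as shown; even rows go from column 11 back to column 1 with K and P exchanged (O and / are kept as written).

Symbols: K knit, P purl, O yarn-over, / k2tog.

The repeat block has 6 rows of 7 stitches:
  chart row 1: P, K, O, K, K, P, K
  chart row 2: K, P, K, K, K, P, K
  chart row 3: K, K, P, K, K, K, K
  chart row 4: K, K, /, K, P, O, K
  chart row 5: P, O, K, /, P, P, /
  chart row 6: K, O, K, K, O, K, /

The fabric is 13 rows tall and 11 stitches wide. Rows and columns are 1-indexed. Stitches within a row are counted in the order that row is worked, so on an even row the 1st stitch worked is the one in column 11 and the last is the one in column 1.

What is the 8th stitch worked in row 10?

== STITCH ==
P

Derivation:
Row 10 uses chart row ((10-1) mod 6)+1 = 4. Row 10 is even, so WS.
Chart row 4 tiled across columns 1-11: K K / K P O K K K / K
Wrong side: read the tiled row from column 11 down to 1 and exchange K with P (leave O, /).
Row 10 as worked: P / P P P O K P / P P
Counting 8 along the worked row gives P.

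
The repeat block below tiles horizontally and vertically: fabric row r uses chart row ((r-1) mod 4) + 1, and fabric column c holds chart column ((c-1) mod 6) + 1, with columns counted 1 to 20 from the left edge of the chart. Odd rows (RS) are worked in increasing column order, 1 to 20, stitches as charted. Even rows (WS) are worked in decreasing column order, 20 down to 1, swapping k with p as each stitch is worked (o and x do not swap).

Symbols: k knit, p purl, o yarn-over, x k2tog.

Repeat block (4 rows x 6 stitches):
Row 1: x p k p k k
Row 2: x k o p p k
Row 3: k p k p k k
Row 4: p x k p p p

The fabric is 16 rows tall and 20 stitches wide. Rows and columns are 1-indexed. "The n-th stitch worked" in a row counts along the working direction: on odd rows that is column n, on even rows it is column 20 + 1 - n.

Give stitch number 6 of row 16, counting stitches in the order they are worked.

== STITCH ==
p

Derivation:
For row 16: chart row = ((16-1) mod 4) + 1 = 4; this is a WS (even) row.
Chart row 4 tiled across columns 1-20: p x k p p p p x k p p p p x k p p p p x
Wrong side: read the tiled row from column 20 down to 1 and exchange k with p (leave o, x).
Row 16 as worked: x k k k k p x k k k k p x k k k k p x k
The 6th stitch worked is p.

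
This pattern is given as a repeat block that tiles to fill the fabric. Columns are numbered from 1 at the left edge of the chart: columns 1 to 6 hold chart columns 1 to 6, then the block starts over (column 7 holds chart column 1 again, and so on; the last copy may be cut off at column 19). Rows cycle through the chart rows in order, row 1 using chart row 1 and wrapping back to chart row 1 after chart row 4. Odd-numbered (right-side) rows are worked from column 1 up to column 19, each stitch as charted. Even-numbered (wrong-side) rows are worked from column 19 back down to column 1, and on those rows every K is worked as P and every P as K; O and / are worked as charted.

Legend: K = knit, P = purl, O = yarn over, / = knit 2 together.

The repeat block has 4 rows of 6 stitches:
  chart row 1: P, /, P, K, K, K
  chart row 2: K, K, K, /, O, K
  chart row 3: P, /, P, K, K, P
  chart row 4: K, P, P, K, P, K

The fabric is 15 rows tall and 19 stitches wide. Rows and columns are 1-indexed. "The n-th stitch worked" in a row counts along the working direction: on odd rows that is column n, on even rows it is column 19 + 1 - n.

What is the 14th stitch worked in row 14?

Row 14 uses chart row ((14-1) mod 4)+1 = 2. Row 14 is even, so WS.
Chart row 2 tiled across columns 1-19: K K K / O K K K K / O K K K K / O K K
WS row: flip the tiled sequence (start at column 19) and apply K<->P; O and / stay.
Row 14 as worked: P P O / P P P P O / P P P P O / P P P
The 14th stitch worked is P.

== STITCH ==
P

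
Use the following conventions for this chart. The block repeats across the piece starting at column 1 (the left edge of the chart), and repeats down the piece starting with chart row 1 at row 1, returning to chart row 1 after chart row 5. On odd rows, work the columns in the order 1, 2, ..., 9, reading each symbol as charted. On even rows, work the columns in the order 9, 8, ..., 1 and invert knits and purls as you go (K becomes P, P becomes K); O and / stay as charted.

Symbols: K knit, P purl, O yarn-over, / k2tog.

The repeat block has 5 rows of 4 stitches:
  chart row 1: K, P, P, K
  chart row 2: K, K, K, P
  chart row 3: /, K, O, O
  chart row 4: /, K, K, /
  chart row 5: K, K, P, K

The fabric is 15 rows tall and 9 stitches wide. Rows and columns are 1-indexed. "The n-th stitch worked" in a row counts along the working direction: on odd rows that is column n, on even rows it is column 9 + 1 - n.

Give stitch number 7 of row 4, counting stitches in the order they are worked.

Row 4 uses chart row ((4-1) mod 5)+1 = 4. Row 4 is even, so WS.
Chart row 4 tiled across columns 1-9: / K K / / K K / /
WS row: flip the tiled sequence (start at column 9) and apply K<->P; O and / stay.
Row 4 as worked: / / P P / / P P /
The 7th stitch worked is P.

Result:
P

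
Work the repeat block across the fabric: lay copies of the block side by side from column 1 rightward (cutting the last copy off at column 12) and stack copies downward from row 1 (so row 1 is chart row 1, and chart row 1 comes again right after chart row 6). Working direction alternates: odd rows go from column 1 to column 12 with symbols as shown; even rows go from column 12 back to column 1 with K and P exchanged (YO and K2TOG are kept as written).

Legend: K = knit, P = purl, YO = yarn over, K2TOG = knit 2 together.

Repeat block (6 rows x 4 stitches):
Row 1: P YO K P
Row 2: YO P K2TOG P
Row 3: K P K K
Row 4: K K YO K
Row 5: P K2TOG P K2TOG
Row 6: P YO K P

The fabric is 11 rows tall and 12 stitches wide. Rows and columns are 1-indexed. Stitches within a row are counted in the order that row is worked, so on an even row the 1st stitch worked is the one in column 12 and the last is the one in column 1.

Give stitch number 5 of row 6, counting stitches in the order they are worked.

Row 6: (6-1) mod 6 = 5, so use chart row 6. Even row -> WS.
Chart row 6 tiled across columns 1-12: P YO K P P YO K P P YO K P
WS row: flip the tiled sequence (start at column 12) and apply K<->P; YO and K2TOG stay.
Row 6 as worked: K P YO K K P YO K K P YO K
The 5th stitch worked is K.

== STITCH ==
K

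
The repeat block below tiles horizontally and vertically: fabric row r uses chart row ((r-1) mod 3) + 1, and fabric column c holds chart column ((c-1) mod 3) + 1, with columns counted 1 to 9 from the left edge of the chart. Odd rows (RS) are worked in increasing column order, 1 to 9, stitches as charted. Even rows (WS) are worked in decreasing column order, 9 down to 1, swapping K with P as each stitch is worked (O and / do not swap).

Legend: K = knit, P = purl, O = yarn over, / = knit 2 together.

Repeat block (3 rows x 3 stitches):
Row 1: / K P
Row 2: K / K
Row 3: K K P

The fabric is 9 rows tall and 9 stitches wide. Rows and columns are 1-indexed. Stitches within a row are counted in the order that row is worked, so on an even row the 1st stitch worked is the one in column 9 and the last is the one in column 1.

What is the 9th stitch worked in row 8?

== STITCH ==
P

Derivation:
For row 8: chart row = ((8-1) mod 3) + 1 = 2; this is a WS (even) row.
Chart row 2 tiled across columns 1-9: K / K K / K K / K
WS: work from column 9 back to column 1 (reverse the tiled row), swapping K<->P (O and / unchanged).
Row 8 as worked: P / P P / P P / P
Counting 9 along the worked row gives P.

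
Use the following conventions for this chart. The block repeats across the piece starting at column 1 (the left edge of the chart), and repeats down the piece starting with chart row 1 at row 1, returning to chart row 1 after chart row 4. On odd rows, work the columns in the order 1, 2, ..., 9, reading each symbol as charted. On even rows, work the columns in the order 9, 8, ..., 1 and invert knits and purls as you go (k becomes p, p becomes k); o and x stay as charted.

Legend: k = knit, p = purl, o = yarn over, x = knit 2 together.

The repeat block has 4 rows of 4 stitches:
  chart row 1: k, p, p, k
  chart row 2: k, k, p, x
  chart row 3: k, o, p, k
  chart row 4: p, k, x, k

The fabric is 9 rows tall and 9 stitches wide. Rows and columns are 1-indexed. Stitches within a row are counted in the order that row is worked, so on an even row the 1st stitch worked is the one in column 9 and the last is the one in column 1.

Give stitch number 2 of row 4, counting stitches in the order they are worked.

For row 4: chart row = ((4-1) mod 4) + 1 = 4; this is a WS (even) row.
Chart row 4 tiled across columns 1-9: p k x k p k x k p
WS row: flip the tiled sequence (start at column 9) and apply k<->p; o and x stay.
Row 4 as worked: k p x p k p x p k
Counting 2 along the worked row gives p.

Result:
p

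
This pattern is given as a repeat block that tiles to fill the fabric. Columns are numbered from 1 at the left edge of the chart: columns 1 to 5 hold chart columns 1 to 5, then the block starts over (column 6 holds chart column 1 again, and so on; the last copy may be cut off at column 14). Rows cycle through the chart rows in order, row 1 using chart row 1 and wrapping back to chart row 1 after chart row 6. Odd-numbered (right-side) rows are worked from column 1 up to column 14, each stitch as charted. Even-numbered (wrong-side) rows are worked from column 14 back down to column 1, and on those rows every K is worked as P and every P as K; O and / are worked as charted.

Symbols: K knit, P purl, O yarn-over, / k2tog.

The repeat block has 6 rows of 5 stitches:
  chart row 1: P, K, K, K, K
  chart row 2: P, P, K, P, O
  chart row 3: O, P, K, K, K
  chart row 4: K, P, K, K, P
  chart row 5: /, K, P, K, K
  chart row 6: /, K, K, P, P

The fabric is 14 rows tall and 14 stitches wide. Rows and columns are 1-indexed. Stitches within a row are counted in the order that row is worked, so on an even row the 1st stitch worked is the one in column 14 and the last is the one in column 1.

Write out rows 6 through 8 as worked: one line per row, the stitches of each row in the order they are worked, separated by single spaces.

Result:
K P P / K K P P / K K P P /
P K K K K P K K K K P K K K
K P K K O K P K K O K P K K

Derivation:
Row 6: chart row 6, WS - tiled (columns 1-14): / K K P P / K K P P / K K P; work from column 14 back to 1 with K<->P swapped.
Row 7: chart row 1, RS - tile across columns 1-14 and work as-is.
Row 8: chart row 2, WS - tiled (columns 1-14): P P K P O P P K P O P P K P; work from column 14 back to 1 with K<->P swapped.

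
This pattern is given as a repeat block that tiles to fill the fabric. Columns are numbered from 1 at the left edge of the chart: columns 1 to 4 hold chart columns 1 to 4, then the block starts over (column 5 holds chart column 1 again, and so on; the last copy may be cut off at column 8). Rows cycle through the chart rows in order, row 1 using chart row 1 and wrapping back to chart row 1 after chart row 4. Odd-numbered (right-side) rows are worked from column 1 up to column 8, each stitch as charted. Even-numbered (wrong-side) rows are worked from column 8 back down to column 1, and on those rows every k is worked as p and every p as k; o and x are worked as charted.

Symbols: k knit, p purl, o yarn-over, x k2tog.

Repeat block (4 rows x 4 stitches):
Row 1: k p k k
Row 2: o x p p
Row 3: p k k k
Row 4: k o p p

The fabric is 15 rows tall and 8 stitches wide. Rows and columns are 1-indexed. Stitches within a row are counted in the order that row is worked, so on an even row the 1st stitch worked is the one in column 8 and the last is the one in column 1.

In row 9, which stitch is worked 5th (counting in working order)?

Result:
k

Derivation:
For row 9: chart row = ((9-1) mod 4) + 1 = 1; this is a RS (odd) row.
Chart row 1 tiled across columns 1-8: k p k k k p k k
RS: work column 1 to column 8, symbols as charted — the tiled row is the row as worked.
Counting 5 along the worked row gives k.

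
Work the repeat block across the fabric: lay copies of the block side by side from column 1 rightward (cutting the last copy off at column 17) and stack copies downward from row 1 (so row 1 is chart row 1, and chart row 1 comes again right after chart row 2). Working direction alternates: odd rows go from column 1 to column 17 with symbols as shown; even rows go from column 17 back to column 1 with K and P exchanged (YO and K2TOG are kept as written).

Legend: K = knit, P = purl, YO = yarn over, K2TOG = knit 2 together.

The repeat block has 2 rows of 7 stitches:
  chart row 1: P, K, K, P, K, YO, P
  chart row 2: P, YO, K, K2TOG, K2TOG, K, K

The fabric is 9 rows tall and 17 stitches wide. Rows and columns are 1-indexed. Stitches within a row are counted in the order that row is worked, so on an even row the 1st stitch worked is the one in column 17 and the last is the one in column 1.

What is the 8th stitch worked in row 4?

Stitch:
P

Derivation:
For row 4: chart row = ((4-1) mod 2) + 1 = 2; this is a WS (even) row.
Chart row 2 tiled across columns 1-17: P YO K K2TOG K2TOG K K P YO K K2TOG K2TOG K K P YO K
WS row: flip the tiled sequence (start at column 17) and apply K<->P; YO and K2TOG stay.
Row 4 as worked: P YO K P P K2TOG K2TOG P YO K P P K2TOG K2TOG P YO K
Stitch 8 in working order -> P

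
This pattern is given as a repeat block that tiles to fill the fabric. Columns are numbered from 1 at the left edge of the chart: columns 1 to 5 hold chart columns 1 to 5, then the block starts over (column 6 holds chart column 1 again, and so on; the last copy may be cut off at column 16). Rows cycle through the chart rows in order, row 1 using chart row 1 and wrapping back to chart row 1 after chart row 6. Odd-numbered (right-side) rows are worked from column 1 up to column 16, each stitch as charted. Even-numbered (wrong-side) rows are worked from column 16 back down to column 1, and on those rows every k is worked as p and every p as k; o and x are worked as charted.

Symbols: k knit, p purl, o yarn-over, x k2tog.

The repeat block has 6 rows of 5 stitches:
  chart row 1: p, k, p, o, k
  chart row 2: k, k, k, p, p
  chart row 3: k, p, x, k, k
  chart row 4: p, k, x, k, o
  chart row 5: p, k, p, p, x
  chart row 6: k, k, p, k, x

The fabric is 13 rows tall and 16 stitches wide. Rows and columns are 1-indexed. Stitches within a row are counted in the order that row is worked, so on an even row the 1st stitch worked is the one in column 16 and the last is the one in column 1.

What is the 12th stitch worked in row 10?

Row 10: (10-1) mod 6 = 3, so use chart row 4. Even row -> WS.
Chart row 4 tiled across columns 1-16: p k x k o p k x k o p k x k o p
WS: work from column 16 back to column 1 (reverse the tiled row), swapping k<->p (o and x unchanged).
Row 10 as worked: k o p x p k o p x p k o p x p k
Counting 12 along the worked row gives o.

== STITCH ==
o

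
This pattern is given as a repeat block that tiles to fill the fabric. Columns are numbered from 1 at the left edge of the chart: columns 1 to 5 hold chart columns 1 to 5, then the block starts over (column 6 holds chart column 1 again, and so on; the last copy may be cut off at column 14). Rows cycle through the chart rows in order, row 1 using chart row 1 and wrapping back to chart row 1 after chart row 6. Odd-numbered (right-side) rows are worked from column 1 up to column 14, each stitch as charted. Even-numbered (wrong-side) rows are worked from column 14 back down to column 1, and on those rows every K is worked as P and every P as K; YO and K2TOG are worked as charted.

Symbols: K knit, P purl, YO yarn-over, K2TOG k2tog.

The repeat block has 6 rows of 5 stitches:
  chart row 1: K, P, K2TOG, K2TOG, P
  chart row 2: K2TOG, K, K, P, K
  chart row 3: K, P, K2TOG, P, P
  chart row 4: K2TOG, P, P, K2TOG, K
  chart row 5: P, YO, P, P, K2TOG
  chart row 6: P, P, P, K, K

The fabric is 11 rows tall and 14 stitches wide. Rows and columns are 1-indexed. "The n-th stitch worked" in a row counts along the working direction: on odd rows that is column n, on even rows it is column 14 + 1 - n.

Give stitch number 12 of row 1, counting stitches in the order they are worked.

For row 1: chart row = ((1-1) mod 6) + 1 = 1; this is a RS (odd) row.
Chart row 1 tiled across columns 1-14: K P K2TOG K2TOG P K P K2TOG K2TOG P K P K2TOG K2TOG
Right side: take the tiled row as-is (worked left to right from column 1).
The 12th stitch worked is P.

Stitch:
P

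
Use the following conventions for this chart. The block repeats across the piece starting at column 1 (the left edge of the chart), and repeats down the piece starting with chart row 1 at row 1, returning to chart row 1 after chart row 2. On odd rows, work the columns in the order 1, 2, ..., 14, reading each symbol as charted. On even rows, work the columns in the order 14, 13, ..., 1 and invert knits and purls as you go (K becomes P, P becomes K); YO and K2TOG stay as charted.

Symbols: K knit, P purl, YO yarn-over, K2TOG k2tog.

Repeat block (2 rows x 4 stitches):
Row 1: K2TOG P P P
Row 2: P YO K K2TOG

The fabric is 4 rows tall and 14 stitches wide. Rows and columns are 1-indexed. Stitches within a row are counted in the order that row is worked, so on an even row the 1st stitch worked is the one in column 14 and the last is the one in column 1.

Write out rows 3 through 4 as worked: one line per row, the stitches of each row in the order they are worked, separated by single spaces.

Rows as worked:
K2TOG P P P K2TOG P P P K2TOG P P P K2TOG P
YO K K2TOG P YO K K2TOG P YO K K2TOG P YO K

Derivation:
Row 3: chart row 1, RS - tile across columns 1-14 and work as-is.
Row 4: chart row 2, WS - tiled (columns 1-14): P YO K K2TOG P YO K K2TOG P YO K K2TOG P YO; work from column 14 back to 1 with K<->P swapped.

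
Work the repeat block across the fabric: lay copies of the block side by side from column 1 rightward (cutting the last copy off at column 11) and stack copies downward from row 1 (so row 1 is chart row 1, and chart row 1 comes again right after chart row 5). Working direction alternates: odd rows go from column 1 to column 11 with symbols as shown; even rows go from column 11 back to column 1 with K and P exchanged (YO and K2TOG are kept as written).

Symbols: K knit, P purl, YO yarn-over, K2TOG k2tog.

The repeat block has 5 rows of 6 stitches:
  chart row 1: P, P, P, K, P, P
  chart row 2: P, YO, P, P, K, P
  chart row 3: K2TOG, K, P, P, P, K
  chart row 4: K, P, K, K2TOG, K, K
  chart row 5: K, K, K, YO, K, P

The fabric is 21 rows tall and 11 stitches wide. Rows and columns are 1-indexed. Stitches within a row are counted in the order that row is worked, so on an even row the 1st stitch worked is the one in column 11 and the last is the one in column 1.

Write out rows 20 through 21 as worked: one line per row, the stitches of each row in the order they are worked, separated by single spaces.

Rows as worked:
P YO P P P K P YO P P P
P P P K P P P P P K P

Derivation:
Row 20: chart row 5, WS - tiled (columns 1-11): K K K YO K P K K K YO K; work from column 11 back to 1 with K<->P swapped.
Row 21: chart row 1, RS - tile across columns 1-11 and work as-is.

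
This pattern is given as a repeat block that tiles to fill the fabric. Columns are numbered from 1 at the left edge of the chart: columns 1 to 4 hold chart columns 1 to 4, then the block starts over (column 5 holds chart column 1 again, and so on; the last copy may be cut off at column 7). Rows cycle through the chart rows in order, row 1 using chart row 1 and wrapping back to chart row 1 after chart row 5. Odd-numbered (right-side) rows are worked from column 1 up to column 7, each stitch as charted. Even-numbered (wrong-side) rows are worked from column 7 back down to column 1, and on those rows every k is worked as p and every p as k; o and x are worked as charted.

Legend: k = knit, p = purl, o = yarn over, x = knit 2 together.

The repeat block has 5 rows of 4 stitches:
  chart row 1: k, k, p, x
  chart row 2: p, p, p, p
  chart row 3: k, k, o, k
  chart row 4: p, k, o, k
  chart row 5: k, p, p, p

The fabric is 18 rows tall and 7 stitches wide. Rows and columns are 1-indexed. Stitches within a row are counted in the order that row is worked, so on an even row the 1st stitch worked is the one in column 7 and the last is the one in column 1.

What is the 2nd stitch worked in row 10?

Result:
k

Derivation:
For row 10: chart row = ((10-1) mod 5) + 1 = 5; this is a WS (even) row.
Chart row 5 tiled across columns 1-7: k p p p k p p
WS row: flip the tiled sequence (start at column 7) and apply k<->p; o and x stay.
Row 10 as worked: k k p k k k p
The 2nd stitch worked is k.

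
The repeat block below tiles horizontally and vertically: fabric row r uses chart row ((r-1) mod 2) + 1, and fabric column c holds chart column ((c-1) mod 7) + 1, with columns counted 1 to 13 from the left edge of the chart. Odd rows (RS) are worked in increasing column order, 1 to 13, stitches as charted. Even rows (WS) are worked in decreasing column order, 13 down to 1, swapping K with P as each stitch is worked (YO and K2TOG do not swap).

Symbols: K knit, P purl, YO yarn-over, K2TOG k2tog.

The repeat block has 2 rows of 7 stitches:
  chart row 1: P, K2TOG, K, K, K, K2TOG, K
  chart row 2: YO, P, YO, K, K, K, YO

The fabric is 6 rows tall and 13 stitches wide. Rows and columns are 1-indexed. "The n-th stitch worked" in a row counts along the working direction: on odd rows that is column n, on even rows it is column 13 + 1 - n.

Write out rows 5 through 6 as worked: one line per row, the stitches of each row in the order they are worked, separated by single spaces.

== ROWS AS WORKED ==
P K2TOG K K K K2TOG K P K2TOG K K K K2TOG
P P P YO K YO YO P P P YO K YO

Derivation:
Row 5: chart row 1, RS - tile across columns 1-13 and work as-is.
Row 6: chart row 2, WS - tiled (columns 1-13): YO P YO K K K YO YO P YO K K K; work from column 13 back to 1 with K<->P swapped.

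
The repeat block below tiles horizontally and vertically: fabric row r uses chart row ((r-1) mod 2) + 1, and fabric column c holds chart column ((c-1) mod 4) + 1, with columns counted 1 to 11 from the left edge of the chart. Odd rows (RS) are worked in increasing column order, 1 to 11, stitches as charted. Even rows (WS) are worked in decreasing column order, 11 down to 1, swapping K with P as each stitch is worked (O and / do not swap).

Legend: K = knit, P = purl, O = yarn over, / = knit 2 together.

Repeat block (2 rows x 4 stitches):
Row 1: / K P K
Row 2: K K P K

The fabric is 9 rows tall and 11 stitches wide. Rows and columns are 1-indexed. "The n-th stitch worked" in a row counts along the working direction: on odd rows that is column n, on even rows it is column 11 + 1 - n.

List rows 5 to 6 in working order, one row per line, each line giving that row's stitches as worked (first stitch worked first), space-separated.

== ROWS AS WORKED ==
/ K P K / K P K / K P
K P P P K P P P K P P

Derivation:
Row 5: chart row 1, RS - tile across columns 1-11 and work as-is.
Row 6: chart row 2, WS - tiled (columns 1-11): K K P K K K P K K K P; work from column 11 back to 1 with K<->P swapped.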